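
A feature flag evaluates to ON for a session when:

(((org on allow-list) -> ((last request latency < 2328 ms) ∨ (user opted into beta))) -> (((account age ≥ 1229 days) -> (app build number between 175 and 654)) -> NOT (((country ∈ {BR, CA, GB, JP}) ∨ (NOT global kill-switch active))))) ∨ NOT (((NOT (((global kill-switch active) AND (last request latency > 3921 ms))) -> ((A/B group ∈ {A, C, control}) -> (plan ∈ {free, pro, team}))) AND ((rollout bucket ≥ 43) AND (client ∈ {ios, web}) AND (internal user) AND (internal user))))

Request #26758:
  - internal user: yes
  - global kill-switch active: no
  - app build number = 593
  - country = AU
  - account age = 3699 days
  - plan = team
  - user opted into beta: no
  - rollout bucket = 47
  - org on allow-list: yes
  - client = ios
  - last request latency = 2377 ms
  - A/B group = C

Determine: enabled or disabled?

Enabled

Atomic conditions:
  org on allow-list: yes → true
  last request latency < 2328 ms: 2377 < 2328 is false
  user opted into beta: no → false
  account age ≥ 1229 days: 3699 ≥ 1229 is true
  app build number between 175 and 654: 593 in [175, 654] is true
  country ∈ {BR, CA, GB, JP}: AU is not in the set → false
  NOT global kill-switch active: no → true
  global kill-switch active: no → false
  last request latency > 3921 ms: 2377 > 3921 is false
  A/B group ∈ {A, C, control}: C is in the set → true
  plan ∈ {free, pro, team}: team is in the set → true
  rollout bucket ≥ 43: 47 ≥ 43 is true
  client ∈ {ios, web}: ios is in the set → true
  internal user: yes → true
Combine:
[1.1.2] false OR false = false
[1.1] true → false = false
[1.2.1] true → true = true
[1.2.2.1] false OR true = true
[1.2.2] NOT true = false
[1.2] true → false = false
[1] false → false (antecedent false ⇒ implication holds) = true
[2.1.1.1.1] false AND false = false
[2.1.1.1] NOT false = true
[2.1.1.2] true → true = true
[2.1.1] true → true = true
[2.1.2] true AND true AND true AND true = true
[2.1] true AND true = true
[2] NOT true = false
[root] true OR false = true
Overall: true → enabled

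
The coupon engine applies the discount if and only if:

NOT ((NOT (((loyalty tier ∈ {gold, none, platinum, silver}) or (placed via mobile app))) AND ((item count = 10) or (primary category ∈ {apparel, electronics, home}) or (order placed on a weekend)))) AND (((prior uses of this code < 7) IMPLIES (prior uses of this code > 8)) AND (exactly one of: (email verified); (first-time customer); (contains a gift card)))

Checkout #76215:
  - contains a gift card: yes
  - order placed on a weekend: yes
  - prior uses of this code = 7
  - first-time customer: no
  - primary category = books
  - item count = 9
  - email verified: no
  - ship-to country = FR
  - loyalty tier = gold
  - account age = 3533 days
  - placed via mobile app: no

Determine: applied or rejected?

Applied

Atomic conditions:
  loyalty tier ∈ {gold, none, platinum, silver}: gold is in the set → true
  placed via mobile app: no → false
  item count = 10: 9 == 10 is false
  primary category ∈ {apparel, electronics, home}: books is not in the set → false
  order placed on a weekend: yes → true
  prior uses of this code < 7: 7 < 7 is false
  prior uses of this code > 8: 7 > 8 is false
  email verified: no → false
  first-time customer: no → false
  contains a gift card: yes → true
Combine:
[1.1.1.1] true OR false = true
[1.1.1] NOT true = false
[1.1.2] false OR false OR true = true
[1.1] false AND true = false
[1] NOT false = true
[2.1] false → false (antecedent false ⇒ implication holds) = true
[2.2] exactly-one(false, false, true) = true
[2] true AND true = true
[root] true AND true = true
Overall: true → applied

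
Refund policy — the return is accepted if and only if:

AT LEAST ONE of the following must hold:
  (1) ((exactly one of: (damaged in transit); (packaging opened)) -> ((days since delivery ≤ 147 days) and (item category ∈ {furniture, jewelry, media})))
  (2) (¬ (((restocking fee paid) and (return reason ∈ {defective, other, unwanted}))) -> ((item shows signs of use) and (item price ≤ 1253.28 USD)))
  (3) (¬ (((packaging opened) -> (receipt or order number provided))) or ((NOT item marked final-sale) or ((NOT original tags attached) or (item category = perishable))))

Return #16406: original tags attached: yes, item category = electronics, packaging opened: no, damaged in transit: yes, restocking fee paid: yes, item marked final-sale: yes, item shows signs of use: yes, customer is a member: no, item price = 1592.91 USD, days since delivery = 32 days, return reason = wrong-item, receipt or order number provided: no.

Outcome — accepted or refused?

Refused

Atomic conditions:
  damaged in transit: yes → true
  packaging opened: no → false
  days since delivery ≤ 147 days: 32 ≤ 147 is true
  item category ∈ {furniture, jewelry, media}: electronics is not in the set → false
  restocking fee paid: yes → true
  return reason ∈ {defective, other, unwanted}: wrong-item is not in the set → false
  item shows signs of use: yes → true
  item price ≤ 1253.28 USD: 1592.91 ≤ 1253.28 is false
  receipt or order number provided: no → false
  NOT item marked final-sale: yes → false
  NOT original tags attached: yes → false
  item category = perishable: electronics == perishable is false
Combine:
[1.1] exactly-one(true, false) = true
[1.2] true AND false = false
[1] true → false = false
[2.1.1] true AND false = false
[2.1] NOT false = true
[2.2] true AND false = false
[2] true → false = false
[3.1.1] false → false (antecedent false ⇒ implication holds) = true
[3.1] NOT true = false
[3.2.2] false OR false = false
[3.2] false OR false = false
[3] false OR false = false
[root] false OR false OR false = false
Overall: false → refused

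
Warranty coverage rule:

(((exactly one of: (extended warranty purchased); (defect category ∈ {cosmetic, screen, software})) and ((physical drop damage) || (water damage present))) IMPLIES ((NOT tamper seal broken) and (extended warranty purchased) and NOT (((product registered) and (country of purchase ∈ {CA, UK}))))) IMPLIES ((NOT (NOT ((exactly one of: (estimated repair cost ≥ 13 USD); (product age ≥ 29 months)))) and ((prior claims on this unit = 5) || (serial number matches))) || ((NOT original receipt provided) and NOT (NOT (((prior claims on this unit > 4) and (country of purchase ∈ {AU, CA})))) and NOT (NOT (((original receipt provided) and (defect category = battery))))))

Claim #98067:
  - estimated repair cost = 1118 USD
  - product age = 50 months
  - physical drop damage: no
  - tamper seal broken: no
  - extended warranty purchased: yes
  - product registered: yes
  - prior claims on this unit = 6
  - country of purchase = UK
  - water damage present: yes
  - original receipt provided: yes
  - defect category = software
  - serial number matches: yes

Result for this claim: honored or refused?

Refused

Atomic conditions:
  extended warranty purchased: yes → true
  defect category ∈ {cosmetic, screen, software}: software is in the set → true
  physical drop damage: no → false
  water damage present: yes → true
  NOT tamper seal broken: no → true
  product registered: yes → true
  country of purchase ∈ {CA, UK}: UK is in the set → true
  estimated repair cost ≥ 13 USD: 1118 ≥ 13 is true
  product age ≥ 29 months: 50 ≥ 29 is true
  prior claims on this unit = 5: 6 == 5 is false
  serial number matches: yes → true
  NOT original receipt provided: yes → false
  prior claims on this unit > 4: 6 > 4 is true
  country of purchase ∈ {AU, CA}: UK is not in the set → false
  original receipt provided: yes → true
  defect category = battery: software == battery is false
Combine:
[1.1.1] exactly-one(true, true) = false
[1.1.2] false OR true = true
[1.1] false AND true = false
[1.2.3.1] true AND true = true
[1.2.3] NOT true = false
[1.2] true AND true AND false = false
[1] false → false (antecedent false ⇒ implication holds) = true
[2.1.1.1.1] exactly-one(true, true) = false
[2.1.1.1] NOT false = true
[2.1.1] NOT true = false
[2.1.2] false OR true = true
[2.1] false AND true = false
[2.2.2.1.1] true AND false = false
[2.2.2.1] NOT false = true
[2.2.2] NOT true = false
[2.2.3.1.1] true AND false = false
[2.2.3.1] NOT false = true
[2.2.3] NOT true = false
[2.2] false AND false AND false = false
[2] false OR false = false
[root] true → false = false
Overall: false → refused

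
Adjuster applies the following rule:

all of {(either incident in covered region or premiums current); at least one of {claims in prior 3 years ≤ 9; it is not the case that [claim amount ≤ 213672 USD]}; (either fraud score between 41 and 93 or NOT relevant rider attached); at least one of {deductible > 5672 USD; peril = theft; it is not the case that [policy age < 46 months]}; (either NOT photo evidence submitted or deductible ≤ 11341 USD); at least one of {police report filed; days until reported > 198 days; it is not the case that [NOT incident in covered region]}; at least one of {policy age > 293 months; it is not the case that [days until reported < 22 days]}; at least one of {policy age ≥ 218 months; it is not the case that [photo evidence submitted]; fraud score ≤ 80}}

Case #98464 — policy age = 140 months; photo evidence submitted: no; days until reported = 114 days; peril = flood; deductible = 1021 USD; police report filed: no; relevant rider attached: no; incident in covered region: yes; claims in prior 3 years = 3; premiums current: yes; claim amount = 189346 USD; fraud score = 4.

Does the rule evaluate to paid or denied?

Paid

Atomic conditions:
  incident in covered region: yes → true
  premiums current: yes → true
  claims in prior 3 years ≤ 9: 3 ≤ 9 is true
  claim amount ≤ 213672 USD: 189346 ≤ 213672 is true
  fraud score between 41 and 93: 4 in [41, 93] is false
  NOT relevant rider attached: no → true
  deductible > 5672 USD: 1021 > 5672 is false
  peril = theft: flood == theft is false
  policy age < 46 months: 140 < 46 is false
  NOT photo evidence submitted: no → true
  deductible ≤ 11341 USD: 1021 ≤ 11341 is true
  police report filed: no → false
  days until reported > 198 days: 114 > 198 is false
  NOT incident in covered region: yes → false
  policy age > 293 months: 140 > 293 is false
  days until reported < 22 days: 114 < 22 is false
  policy age ≥ 218 months: 140 ≥ 218 is false
  photo evidence submitted: no → false
  fraud score ≤ 80: 4 ≤ 80 is true
Combine:
[1] true OR true = true
[2.2] NOT true = false
[2] true OR false = true
[3] false OR true = true
[4.3] NOT false = true
[4] false OR false OR true = true
[5] true OR true = true
[6.3] NOT false = true
[6] false OR false OR true = true
[7.2] NOT false = true
[7] false OR true = true
[8.2] NOT false = true
[8] false OR true OR true = true
[root] true AND true AND true AND true AND true AND true AND true AND true = true
Overall: true → paid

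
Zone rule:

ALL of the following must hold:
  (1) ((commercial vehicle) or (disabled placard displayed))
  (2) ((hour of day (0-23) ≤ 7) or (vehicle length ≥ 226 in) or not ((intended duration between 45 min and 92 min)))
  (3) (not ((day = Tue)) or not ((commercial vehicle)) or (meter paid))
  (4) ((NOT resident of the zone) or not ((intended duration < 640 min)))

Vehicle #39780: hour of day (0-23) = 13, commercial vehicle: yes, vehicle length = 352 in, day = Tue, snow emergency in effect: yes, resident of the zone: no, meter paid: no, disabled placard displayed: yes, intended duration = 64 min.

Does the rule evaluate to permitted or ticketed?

Atomic conditions:
  commercial vehicle: yes → true
  disabled placard displayed: yes → true
  hour of day (0-23) ≤ 7: 13 ≤ 7 is false
  vehicle length ≥ 226 in: 352 ≥ 226 is true
  intended duration between 45 min and 92 min: 64 in [45, 92] is true
  day = Tue: Tue == Tue is true
  meter paid: no → false
  NOT resident of the zone: no → true
  intended duration < 640 min: 64 < 640 is true
Combine:
[1] true OR true = true
[2.3] NOT true = false
[2] false OR true OR false = true
[3.1] NOT true = false
[3.2] NOT true = false
[3] false OR false OR false = false
[4.2] NOT true = false
[4] true OR false = true
[root] true AND true AND false AND true = false
Overall: false → ticketed

Ticketed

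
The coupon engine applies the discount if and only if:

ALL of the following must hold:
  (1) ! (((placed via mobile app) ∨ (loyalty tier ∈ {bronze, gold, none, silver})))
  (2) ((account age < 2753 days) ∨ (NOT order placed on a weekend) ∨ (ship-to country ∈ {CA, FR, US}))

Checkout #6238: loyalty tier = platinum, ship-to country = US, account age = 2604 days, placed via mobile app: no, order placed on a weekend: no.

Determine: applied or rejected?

Applied

Atomic conditions:
  placed via mobile app: no → false
  loyalty tier ∈ {bronze, gold, none, silver}: platinum is not in the set → false
  account age < 2753 days: 2604 < 2753 is true
  NOT order placed on a weekend: no → true
  ship-to country ∈ {CA, FR, US}: US is in the set → true
Combine:
[1.1] false OR false = false
[1] NOT false = true
[2] true OR true OR true = true
[root] true AND true = true
Overall: true → applied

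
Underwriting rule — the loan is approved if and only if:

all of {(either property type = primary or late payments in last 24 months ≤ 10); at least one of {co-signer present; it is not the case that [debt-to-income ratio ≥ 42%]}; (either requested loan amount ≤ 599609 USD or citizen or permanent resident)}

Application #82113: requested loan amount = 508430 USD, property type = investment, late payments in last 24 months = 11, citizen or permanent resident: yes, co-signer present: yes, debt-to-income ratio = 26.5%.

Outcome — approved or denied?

Atomic conditions:
  property type = primary: investment == primary is false
  late payments in last 24 months ≤ 10: 11 ≤ 10 is false
  co-signer present: yes → true
  debt-to-income ratio ≥ 42%: 26.5 ≥ 42 is false
  requested loan amount ≤ 599609 USD: 508430 ≤ 599609 is true
  citizen or permanent resident: yes → true
Combine:
[1] false OR false = false
[2.2] NOT false = true
[2] true OR true = true
[3] true OR true = true
[root] false AND true AND true = false
Overall: false → denied

Denied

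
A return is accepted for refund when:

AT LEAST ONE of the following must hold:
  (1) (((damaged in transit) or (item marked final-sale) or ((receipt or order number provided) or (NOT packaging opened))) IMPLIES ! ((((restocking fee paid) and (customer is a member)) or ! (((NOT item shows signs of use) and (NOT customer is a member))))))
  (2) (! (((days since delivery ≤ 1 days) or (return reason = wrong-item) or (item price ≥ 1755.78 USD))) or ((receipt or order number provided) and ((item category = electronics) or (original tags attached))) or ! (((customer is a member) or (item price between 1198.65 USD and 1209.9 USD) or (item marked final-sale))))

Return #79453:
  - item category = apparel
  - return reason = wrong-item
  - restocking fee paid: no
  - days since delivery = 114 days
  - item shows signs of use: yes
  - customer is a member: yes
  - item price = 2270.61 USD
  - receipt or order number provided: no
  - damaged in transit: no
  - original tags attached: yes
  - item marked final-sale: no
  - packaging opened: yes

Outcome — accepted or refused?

Accepted

Atomic conditions:
  damaged in transit: no → false
  item marked final-sale: no → false
  receipt or order number provided: no → false
  NOT packaging opened: yes → false
  restocking fee paid: no → false
  customer is a member: yes → true
  NOT item shows signs of use: yes → false
  NOT customer is a member: yes → false
  days since delivery ≤ 1 days: 114 ≤ 1 is false
  return reason = wrong-item: wrong-item == wrong-item is true
  item price ≥ 1755.78 USD: 2270.61 ≥ 1755.78 is true
  item category = electronics: apparel == electronics is false
  original tags attached: yes → true
  item price between 1198.65 USD and 1209.9 USD: 2270.61 in [1198.65, 1209.9] is false
Combine:
[1.1.3] false OR false = false
[1.1] false OR false OR false = false
[1.2.1.1] false AND true = false
[1.2.1.2.1] false AND false = false
[1.2.1.2] NOT false = true
[1.2.1] false OR true = true
[1.2] NOT true = false
[1] false → false (antecedent false ⇒ implication holds) = true
[2.1.1] false OR true OR true = true
[2.1] NOT true = false
[2.2.2] false OR true = true
[2.2] false AND true = false
[2.3.1] true OR false OR false = true
[2.3] NOT true = false
[2] false OR false OR false = false
[root] true OR false = true
Overall: true → accepted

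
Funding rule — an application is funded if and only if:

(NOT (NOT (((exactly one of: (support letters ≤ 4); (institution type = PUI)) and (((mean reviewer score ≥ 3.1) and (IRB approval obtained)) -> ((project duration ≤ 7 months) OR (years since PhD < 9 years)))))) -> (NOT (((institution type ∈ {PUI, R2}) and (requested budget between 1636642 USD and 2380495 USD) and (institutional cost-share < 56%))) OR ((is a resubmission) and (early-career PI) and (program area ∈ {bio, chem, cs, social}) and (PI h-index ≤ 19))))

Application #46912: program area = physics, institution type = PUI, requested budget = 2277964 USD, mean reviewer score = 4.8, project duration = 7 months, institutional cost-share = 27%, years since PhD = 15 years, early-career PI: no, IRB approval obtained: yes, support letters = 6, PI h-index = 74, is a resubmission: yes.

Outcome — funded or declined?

Declined

Atomic conditions:
  support letters ≤ 4: 6 ≤ 4 is false
  institution type = PUI: PUI == PUI is true
  mean reviewer score ≥ 3.1: 4.8 ≥ 3.1 is true
  IRB approval obtained: yes → true
  project duration ≤ 7 months: 7 ≤ 7 is true
  years since PhD < 9 years: 15 < 9 is false
  institution type ∈ {PUI, R2}: PUI is in the set → true
  requested budget between 1636642 USD and 2380495 USD: 2277964 in [1636642, 2380495] is true
  institutional cost-share < 56%: 27 < 56 is true
  is a resubmission: yes → true
  early-career PI: no → false
  program area ∈ {bio, chem, cs, social}: physics is not in the set → false
  PI h-index ≤ 19: 74 ≤ 19 is false
Combine:
[1.1.1.1] exactly-one(false, true) = true
[1.1.1.2.1] true AND true = true
[1.1.1.2.2] true OR false = true
[1.1.1.2] true → true = true
[1.1.1] true AND true = true
[1.1] NOT true = false
[1] NOT false = true
[2.1.1] true AND true AND true = true
[2.1] NOT true = false
[2.2] true AND false AND false AND false = false
[2] false OR false = false
[root] true → false = false
Overall: false → declined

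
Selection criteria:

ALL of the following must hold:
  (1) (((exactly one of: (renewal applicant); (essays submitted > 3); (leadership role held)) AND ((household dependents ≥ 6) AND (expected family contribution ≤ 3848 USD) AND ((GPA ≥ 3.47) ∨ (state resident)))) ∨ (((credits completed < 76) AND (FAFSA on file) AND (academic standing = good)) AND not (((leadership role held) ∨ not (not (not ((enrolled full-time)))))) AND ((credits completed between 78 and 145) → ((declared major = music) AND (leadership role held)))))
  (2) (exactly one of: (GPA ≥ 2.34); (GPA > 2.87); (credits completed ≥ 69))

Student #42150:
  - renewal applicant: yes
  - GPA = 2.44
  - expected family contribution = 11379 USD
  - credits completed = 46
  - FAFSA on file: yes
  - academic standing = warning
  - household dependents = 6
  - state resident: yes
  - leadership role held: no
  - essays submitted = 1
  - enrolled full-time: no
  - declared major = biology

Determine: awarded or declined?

Atomic conditions:
  renewal applicant: yes → true
  essays submitted > 3: 1 > 3 is false
  leadership role held: no → false
  household dependents ≥ 6: 6 ≥ 6 is true
  expected family contribution ≤ 3848 USD: 11379 ≤ 3848 is false
  GPA ≥ 3.47: 2.44 ≥ 3.47 is false
  state resident: yes → true
  credits completed < 76: 46 < 76 is true
  FAFSA on file: yes → true
  academic standing = good: warning == good is false
  enrolled full-time: no → false
  credits completed between 78 and 145: 46 in [78, 145] is false
  declared major = music: biology == music is false
  GPA ≥ 2.34: 2.44 ≥ 2.34 is true
  GPA > 2.87: 2.44 > 2.87 is false
  credits completed ≥ 69: 46 ≥ 69 is false
Combine:
[1.1.1] exactly-one(true, false, false) = true
[1.1.2.3] false OR true = true
[1.1.2] true AND false AND true = false
[1.1] true AND false = false
[1.2.1] true AND true AND false = false
[1.2.2.1.2.1.1] NOT false = true
[1.2.2.1.2.1] NOT true = false
[1.2.2.1.2] NOT false = true
[1.2.2.1] false OR true = true
[1.2.2] NOT true = false
[1.2.3.2] false AND false = false
[1.2.3] false → false (antecedent false ⇒ implication holds) = true
[1.2] false AND false AND true = false
[1] false OR false = false
[2] exactly-one(true, false, false) = true
[root] false AND true = false
Overall: false → declined

Declined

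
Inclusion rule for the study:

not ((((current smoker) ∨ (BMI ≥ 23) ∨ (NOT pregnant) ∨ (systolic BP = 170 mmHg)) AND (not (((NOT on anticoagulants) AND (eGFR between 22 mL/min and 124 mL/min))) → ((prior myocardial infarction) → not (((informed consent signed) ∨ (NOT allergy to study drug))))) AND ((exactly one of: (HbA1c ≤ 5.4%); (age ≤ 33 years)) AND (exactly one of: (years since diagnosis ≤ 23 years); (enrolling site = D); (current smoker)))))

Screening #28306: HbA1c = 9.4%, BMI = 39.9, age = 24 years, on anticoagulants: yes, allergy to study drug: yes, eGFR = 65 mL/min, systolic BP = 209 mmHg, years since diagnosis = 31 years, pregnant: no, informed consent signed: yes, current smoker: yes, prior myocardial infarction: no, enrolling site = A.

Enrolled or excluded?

Excluded

Atomic conditions:
  current smoker: yes → true
  BMI ≥ 23: 39.9 ≥ 23 is true
  NOT pregnant: no → true
  systolic BP = 170 mmHg: 209 == 170 is false
  NOT on anticoagulants: yes → false
  eGFR between 22 mL/min and 124 mL/min: 65 in [22, 124] is true
  prior myocardial infarction: no → false
  informed consent signed: yes → true
  NOT allergy to study drug: yes → false
  HbA1c ≤ 5.4%: 9.4 ≤ 5.4 is false
  age ≤ 33 years: 24 ≤ 33 is true
  years since diagnosis ≤ 23 years: 31 ≤ 23 is false
  enrolling site = D: A == D is false
Combine:
[1.1] true OR true OR true OR false = true
[1.2.1.1] false AND true = false
[1.2.1] NOT false = true
[1.2.2.2.1] true OR false = true
[1.2.2.2] NOT true = false
[1.2.2] false → false (antecedent false ⇒ implication holds) = true
[1.2] true → true = true
[1.3.1] exactly-one(false, true) = true
[1.3.2] exactly-one(false, false, true) = true
[1.3] true AND true = true
[1] true AND true AND true = true
[root] NOT true = false
Overall: false → excluded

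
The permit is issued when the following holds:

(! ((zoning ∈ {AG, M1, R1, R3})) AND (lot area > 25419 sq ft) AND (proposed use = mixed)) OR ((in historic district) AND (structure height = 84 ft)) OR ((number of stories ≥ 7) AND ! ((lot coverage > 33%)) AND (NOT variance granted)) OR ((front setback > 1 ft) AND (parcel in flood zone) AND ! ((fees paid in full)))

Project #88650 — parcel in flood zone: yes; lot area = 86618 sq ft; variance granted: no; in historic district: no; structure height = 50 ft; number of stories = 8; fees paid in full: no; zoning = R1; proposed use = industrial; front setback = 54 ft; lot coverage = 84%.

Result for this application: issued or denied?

Atomic conditions:
  zoning ∈ {AG, M1, R1, R3}: R1 is in the set → true
  lot area > 25419 sq ft: 86618 > 25419 is true
  proposed use = mixed: industrial == mixed is false
  in historic district: no → false
  structure height = 84 ft: 50 == 84 is false
  number of stories ≥ 7: 8 ≥ 7 is true
  lot coverage > 33%: 84 > 33 is true
  NOT variance granted: no → true
  front setback > 1 ft: 54 > 1 is true
  parcel in flood zone: yes → true
  fees paid in full: no → false
Combine:
[1.1] NOT true = false
[1] false AND true AND false = false
[2] false AND false = false
[3.2] NOT true = false
[3] true AND false AND true = false
[4.3] NOT false = true
[4] true AND true AND true = true
[root] false OR false OR false OR true = true
Overall: true → issued

Issued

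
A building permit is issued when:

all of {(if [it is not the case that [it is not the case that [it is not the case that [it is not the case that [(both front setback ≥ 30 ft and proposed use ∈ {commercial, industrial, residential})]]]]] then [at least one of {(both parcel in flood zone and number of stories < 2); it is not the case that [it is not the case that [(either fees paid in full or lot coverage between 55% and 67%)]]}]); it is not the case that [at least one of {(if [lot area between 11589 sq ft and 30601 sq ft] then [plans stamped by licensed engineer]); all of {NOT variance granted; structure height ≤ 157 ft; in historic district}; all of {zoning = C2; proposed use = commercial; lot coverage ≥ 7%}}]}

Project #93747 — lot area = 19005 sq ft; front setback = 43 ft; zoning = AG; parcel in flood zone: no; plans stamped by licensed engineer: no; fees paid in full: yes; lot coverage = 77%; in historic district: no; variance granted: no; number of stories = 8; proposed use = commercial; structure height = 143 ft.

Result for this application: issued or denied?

Atomic conditions:
  front setback ≥ 30 ft: 43 ≥ 30 is true
  proposed use ∈ {commercial, industrial, residential}: commercial is in the set → true
  parcel in flood zone: no → false
  number of stories < 2: 8 < 2 is false
  fees paid in full: yes → true
  lot coverage between 55% and 67%: 77 in [55, 67] is false
  lot area between 11589 sq ft and 30601 sq ft: 19005 in [11589, 30601] is true
  plans stamped by licensed engineer: no → false
  NOT variance granted: no → true
  structure height ≤ 157 ft: 143 ≤ 157 is true
  in historic district: no → false
  zoning = C2: AG == C2 is false
  proposed use = commercial: commercial == commercial is true
  lot coverage ≥ 7%: 77 ≥ 7 is true
Combine:
[1.1.1.1.1.1] true AND true = true
[1.1.1.1.1] NOT true = false
[1.1.1.1] NOT false = true
[1.1.1] NOT true = false
[1.1] NOT false = true
[1.2.1] false AND false = false
[1.2.2.1.1] true OR false = true
[1.2.2.1] NOT true = false
[1.2.2] NOT false = true
[1.2] false OR true = true
[1] true → true = true
[2.1.1] true → false = false
[2.1.2] true AND true AND false = false
[2.1.3] false AND true AND true = false
[2.1] false OR false OR false = false
[2] NOT false = true
[root] true AND true = true
Overall: true → issued

Issued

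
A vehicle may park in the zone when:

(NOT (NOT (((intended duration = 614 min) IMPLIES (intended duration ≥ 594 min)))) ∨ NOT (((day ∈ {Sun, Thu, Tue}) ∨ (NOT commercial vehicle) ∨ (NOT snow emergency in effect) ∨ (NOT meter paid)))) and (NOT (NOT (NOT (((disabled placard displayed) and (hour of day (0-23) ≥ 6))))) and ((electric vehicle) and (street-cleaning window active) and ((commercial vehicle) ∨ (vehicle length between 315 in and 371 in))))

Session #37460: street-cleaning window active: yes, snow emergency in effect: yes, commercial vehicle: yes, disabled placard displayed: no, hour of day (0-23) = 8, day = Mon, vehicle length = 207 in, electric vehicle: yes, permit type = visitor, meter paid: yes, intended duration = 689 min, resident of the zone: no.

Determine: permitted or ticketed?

Permitted

Atomic conditions:
  intended duration = 614 min: 689 == 614 is false
  intended duration ≥ 594 min: 689 ≥ 594 is true
  day ∈ {Sun, Thu, Tue}: Mon is not in the set → false
  NOT commercial vehicle: yes → false
  NOT snow emergency in effect: yes → false
  NOT meter paid: yes → false
  disabled placard displayed: no → false
  hour of day (0-23) ≥ 6: 8 ≥ 6 is true
  electric vehicle: yes → true
  street-cleaning window active: yes → true
  commercial vehicle: yes → true
  vehicle length between 315 in and 371 in: 207 in [315, 371] is false
Combine:
[1.1.1.1] false → true (antecedent false ⇒ implication holds) = true
[1.1.1] NOT true = false
[1.1] NOT false = true
[1.2.1] false OR false OR false OR false = false
[1.2] NOT false = true
[1] true OR true = true
[2.1.1.1.1] false AND true = false
[2.1.1.1] NOT false = true
[2.1.1] NOT true = false
[2.1] NOT false = true
[2.2.3] true OR false = true
[2.2] true AND true AND true = true
[2] true AND true = true
[root] true AND true = true
Overall: true → permitted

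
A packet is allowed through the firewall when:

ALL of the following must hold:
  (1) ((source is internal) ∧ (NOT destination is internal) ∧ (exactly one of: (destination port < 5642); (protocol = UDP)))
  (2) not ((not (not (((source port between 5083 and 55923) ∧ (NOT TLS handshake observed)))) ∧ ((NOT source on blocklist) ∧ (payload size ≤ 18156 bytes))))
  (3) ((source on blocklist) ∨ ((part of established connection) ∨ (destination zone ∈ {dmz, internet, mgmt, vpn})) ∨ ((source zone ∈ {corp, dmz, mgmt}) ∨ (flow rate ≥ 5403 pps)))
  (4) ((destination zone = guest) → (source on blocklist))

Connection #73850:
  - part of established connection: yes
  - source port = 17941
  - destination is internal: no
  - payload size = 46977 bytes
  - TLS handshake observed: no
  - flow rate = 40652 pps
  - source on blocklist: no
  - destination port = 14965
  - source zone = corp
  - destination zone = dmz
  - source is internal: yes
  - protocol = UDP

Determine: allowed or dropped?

Allowed

Atomic conditions:
  source is internal: yes → true
  NOT destination is internal: no → true
  destination port < 5642: 14965 < 5642 is false
  protocol = UDP: UDP == UDP is true
  source port between 5083 and 55923: 17941 in [5083, 55923] is true
  NOT TLS handshake observed: no → true
  NOT source on blocklist: no → true
  payload size ≤ 18156 bytes: 46977 ≤ 18156 is false
  source on blocklist: no → false
  part of established connection: yes → true
  destination zone ∈ {dmz, internet, mgmt, vpn}: dmz is in the set → true
  source zone ∈ {corp, dmz, mgmt}: corp is in the set → true
  flow rate ≥ 5403 pps: 40652 ≥ 5403 is true
  destination zone = guest: dmz == guest is false
Combine:
[1.3] exactly-one(false, true) = true
[1] true AND true AND true = true
[2.1.1.1.1] true AND true = true
[2.1.1.1] NOT true = false
[2.1.1] NOT false = true
[2.1.2] true AND false = false
[2.1] true AND false = false
[2] NOT false = true
[3.2] true OR true = true
[3.3] true OR true = true
[3] false OR true OR true = true
[4] false → false (antecedent false ⇒ implication holds) = true
[root] true AND true AND true AND true = true
Overall: true → allowed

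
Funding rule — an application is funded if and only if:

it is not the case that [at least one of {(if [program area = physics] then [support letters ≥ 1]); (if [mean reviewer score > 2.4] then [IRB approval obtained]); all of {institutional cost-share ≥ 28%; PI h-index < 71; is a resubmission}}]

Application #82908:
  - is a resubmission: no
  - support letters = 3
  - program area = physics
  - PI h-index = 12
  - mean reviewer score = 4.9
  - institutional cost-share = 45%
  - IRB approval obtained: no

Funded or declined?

Atomic conditions:
  program area = physics: physics == physics is true
  support letters ≥ 1: 3 ≥ 1 is true
  mean reviewer score > 2.4: 4.9 > 2.4 is true
  IRB approval obtained: no → false
  institutional cost-share ≥ 28%: 45 ≥ 28 is true
  PI h-index < 71: 12 < 71 is true
  is a resubmission: no → false
Combine:
[1.1] true → true = true
[1.2] true → false = false
[1.3] true AND true AND false = false
[1] true OR false OR false = true
[root] NOT true = false
Overall: false → declined

Declined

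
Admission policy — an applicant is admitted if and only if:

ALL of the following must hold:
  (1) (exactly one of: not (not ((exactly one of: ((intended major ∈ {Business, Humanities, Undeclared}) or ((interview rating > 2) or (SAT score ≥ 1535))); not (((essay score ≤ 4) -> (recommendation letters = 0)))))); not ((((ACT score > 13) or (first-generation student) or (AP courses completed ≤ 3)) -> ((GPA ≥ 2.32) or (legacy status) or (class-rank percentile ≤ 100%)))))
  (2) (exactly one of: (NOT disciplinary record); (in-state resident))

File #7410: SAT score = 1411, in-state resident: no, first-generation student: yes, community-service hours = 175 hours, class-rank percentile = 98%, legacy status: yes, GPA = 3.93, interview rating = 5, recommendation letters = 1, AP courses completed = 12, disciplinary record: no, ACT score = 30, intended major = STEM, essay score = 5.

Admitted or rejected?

Admitted

Atomic conditions:
  intended major ∈ {Business, Humanities, Undeclared}: STEM is not in the set → false
  interview rating > 2: 5 > 2 is true
  SAT score ≥ 1535: 1411 ≥ 1535 is false
  essay score ≤ 4: 5 ≤ 4 is false
  recommendation letters = 0: 1 == 0 is false
  ACT score > 13: 30 > 13 is true
  first-generation student: yes → true
  AP courses completed ≤ 3: 12 ≤ 3 is false
  GPA ≥ 2.32: 3.93 ≥ 2.32 is true
  legacy status: yes → true
  class-rank percentile ≤ 100%: 98 ≤ 100 is true
  NOT disciplinary record: no → true
  in-state resident: no → false
Combine:
[1.1.1.1.1.2] true OR false = true
[1.1.1.1.1] false OR true = true
[1.1.1.1.2.1] false → false (antecedent false ⇒ implication holds) = true
[1.1.1.1.2] NOT true = false
[1.1.1.1] exactly-one(true, false) = true
[1.1.1] NOT true = false
[1.1] NOT false = true
[1.2.1.1] true OR true OR false = true
[1.2.1.2] true OR true OR true = true
[1.2.1] true → true = true
[1.2] NOT true = false
[1] exactly-one(true, false) = true
[2] exactly-one(true, false) = true
[root] true AND true = true
Overall: true → admitted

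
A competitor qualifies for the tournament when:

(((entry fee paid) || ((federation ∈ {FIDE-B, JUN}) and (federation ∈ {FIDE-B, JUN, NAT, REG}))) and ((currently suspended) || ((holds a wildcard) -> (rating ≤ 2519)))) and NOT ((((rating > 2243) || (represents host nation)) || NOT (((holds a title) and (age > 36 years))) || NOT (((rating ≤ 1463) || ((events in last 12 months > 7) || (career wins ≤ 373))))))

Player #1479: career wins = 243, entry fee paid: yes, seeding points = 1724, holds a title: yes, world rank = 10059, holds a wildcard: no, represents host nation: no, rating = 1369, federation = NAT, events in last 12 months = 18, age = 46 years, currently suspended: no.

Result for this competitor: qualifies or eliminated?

Atomic conditions:
  entry fee paid: yes → true
  federation ∈ {FIDE-B, JUN}: NAT is not in the set → false
  federation ∈ {FIDE-B, JUN, NAT, REG}: NAT is in the set → true
  currently suspended: no → false
  holds a wildcard: no → false
  rating ≤ 2519: 1369 ≤ 2519 is true
  rating > 2243: 1369 > 2243 is false
  represents host nation: no → false
  holds a title: yes → true
  age > 36 years: 46 > 36 is true
  rating ≤ 1463: 1369 ≤ 1463 is true
  events in last 12 months > 7: 18 > 7 is true
  career wins ≤ 373: 243 ≤ 373 is true
Combine:
[1.1.2] false AND true = false
[1.1] true OR false = true
[1.2.2] false → true (antecedent false ⇒ implication holds) = true
[1.2] false OR true = true
[1] true AND true = true
[2.1.1] false OR false = false
[2.1.2.1] true AND true = true
[2.1.2] NOT true = false
[2.1.3.1.2] true OR true = true
[2.1.3.1] true OR true = true
[2.1.3] NOT true = false
[2.1] false OR false OR false = false
[2] NOT false = true
[root] true AND true = true
Overall: true → qualifies

Qualifies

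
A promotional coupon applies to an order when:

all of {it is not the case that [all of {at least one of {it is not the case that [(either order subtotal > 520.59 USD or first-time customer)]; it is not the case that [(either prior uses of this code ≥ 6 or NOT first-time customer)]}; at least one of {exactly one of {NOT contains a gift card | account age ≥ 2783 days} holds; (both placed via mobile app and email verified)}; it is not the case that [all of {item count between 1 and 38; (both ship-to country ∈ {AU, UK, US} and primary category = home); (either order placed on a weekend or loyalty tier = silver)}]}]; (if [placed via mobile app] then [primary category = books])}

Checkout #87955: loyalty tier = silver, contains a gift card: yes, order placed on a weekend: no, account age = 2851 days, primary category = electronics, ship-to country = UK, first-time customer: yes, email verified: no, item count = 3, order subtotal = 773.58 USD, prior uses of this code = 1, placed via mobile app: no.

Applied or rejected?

Rejected

Atomic conditions:
  order subtotal > 520.59 USD: 773.58 > 520.59 is true
  first-time customer: yes → true
  prior uses of this code ≥ 6: 1 ≥ 6 is false
  NOT first-time customer: yes → false
  NOT contains a gift card: yes → false
  account age ≥ 2783 days: 2851 ≥ 2783 is true
  placed via mobile app: no → false
  email verified: no → false
  item count between 1 and 38: 3 in [1, 38] is true
  ship-to country ∈ {AU, UK, US}: UK is in the set → true
  primary category = home: electronics == home is false
  order placed on a weekend: no → false
  loyalty tier = silver: silver == silver is true
  primary category = books: electronics == books is false
Combine:
[1.1.1.1.1] true OR true = true
[1.1.1.1] NOT true = false
[1.1.1.2.1] false OR false = false
[1.1.1.2] NOT false = true
[1.1.1] false OR true = true
[1.1.2.1] exactly-one(false, true) = true
[1.1.2.2] false AND false = false
[1.1.2] true OR false = true
[1.1.3.1.2] true AND false = false
[1.1.3.1.3] false OR true = true
[1.1.3.1] true AND false AND true = false
[1.1.3] NOT false = true
[1.1] true AND true AND true = true
[1] NOT true = false
[2] false → false (antecedent false ⇒ implication holds) = true
[root] false AND true = false
Overall: false → rejected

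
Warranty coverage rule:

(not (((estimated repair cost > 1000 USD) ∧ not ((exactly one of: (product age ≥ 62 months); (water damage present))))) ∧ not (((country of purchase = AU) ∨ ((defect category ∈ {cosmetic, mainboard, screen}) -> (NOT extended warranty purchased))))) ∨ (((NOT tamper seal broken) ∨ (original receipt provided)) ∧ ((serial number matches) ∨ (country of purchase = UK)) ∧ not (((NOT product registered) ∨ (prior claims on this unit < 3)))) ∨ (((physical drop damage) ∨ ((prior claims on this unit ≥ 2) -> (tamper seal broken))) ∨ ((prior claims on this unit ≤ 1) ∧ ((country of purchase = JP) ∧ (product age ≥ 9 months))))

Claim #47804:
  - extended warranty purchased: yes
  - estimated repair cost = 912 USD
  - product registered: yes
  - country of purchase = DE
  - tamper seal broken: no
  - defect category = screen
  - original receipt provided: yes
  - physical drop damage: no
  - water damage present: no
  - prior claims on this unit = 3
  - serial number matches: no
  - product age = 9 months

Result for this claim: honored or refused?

Atomic conditions:
  estimated repair cost > 1000 USD: 912 > 1000 is false
  product age ≥ 62 months: 9 ≥ 62 is false
  water damage present: no → false
  country of purchase = AU: DE == AU is false
  defect category ∈ {cosmetic, mainboard, screen}: screen is in the set → true
  NOT extended warranty purchased: yes → false
  NOT tamper seal broken: no → true
  original receipt provided: yes → true
  serial number matches: no → false
  country of purchase = UK: DE == UK is false
  NOT product registered: yes → false
  prior claims on this unit < 3: 3 < 3 is false
  physical drop damage: no → false
  prior claims on this unit ≥ 2: 3 ≥ 2 is true
  tamper seal broken: no → false
  prior claims on this unit ≤ 1: 3 ≤ 1 is false
  country of purchase = JP: DE == JP is false
  product age ≥ 9 months: 9 ≥ 9 is true
Combine:
[1.1.1.2.1] exactly-one(false, false) = false
[1.1.1.2] NOT false = true
[1.1.1] false AND true = false
[1.1] NOT false = true
[1.2.1.2] true → false = false
[1.2.1] false OR false = false
[1.2] NOT false = true
[1] true AND true = true
[2.1] true OR true = true
[2.2] false OR false = false
[2.3.1] false OR false = false
[2.3] NOT false = true
[2] true AND false AND true = false
[3.1.2] true → false = false
[3.1] false OR false = false
[3.2.2] false AND true = false
[3.2] false AND false = false
[3] false OR false = false
[root] true OR false OR false = true
Overall: true → honored

Honored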